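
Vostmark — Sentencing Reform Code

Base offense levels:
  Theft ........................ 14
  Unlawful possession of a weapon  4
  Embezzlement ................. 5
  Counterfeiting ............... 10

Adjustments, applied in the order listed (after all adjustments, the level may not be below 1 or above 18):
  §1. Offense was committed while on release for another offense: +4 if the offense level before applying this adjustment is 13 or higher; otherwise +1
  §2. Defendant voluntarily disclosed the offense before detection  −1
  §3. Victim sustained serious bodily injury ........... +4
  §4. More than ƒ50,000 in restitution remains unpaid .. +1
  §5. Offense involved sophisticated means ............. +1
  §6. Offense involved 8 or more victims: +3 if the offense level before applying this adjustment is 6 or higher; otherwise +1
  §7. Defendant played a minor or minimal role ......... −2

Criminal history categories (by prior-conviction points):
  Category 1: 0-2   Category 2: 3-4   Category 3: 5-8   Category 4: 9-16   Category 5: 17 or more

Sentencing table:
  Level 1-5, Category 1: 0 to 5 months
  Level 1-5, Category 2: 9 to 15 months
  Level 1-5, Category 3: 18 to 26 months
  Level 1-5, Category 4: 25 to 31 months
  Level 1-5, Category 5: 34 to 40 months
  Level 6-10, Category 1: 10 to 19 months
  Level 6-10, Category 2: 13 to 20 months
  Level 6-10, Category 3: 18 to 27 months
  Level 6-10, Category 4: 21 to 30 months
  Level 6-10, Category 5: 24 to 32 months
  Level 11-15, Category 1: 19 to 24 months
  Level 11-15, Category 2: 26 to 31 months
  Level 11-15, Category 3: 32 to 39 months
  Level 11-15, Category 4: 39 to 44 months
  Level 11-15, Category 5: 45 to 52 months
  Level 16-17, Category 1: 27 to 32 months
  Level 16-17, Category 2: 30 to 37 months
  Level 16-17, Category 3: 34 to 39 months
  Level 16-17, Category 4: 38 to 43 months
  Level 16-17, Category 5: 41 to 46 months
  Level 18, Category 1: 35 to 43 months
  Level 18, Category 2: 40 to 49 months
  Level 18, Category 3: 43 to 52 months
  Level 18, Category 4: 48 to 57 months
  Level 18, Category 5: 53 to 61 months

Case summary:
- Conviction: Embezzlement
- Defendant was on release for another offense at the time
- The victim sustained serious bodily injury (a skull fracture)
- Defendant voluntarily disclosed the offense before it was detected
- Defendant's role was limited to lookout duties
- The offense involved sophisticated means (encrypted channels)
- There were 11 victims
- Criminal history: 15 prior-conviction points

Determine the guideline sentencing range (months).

39-44 months

Base offense level for embezzlement: 5.
§1 applies (level before this adjustment is 5 < 13, so +1): 5 + 1 = 6.
§2 applies: 6 − 1 = 5.
§3 applies: 5 + 4 = 9.
§4 does not apply.
§5 applies: 9 + 1 = 10.
§6 applies (level before this adjustment is 10 ≥ 6, so +3): 10 + 3 = 13.
§7 applies: 13 − 2 = 11.
Final offense level: 11.
Criminal history: 15 prior points → Category 4 (9-16).
Level 11 falls in the 11-15 band.
Grid: Level 11-15 × Category 4 = 39-44 months.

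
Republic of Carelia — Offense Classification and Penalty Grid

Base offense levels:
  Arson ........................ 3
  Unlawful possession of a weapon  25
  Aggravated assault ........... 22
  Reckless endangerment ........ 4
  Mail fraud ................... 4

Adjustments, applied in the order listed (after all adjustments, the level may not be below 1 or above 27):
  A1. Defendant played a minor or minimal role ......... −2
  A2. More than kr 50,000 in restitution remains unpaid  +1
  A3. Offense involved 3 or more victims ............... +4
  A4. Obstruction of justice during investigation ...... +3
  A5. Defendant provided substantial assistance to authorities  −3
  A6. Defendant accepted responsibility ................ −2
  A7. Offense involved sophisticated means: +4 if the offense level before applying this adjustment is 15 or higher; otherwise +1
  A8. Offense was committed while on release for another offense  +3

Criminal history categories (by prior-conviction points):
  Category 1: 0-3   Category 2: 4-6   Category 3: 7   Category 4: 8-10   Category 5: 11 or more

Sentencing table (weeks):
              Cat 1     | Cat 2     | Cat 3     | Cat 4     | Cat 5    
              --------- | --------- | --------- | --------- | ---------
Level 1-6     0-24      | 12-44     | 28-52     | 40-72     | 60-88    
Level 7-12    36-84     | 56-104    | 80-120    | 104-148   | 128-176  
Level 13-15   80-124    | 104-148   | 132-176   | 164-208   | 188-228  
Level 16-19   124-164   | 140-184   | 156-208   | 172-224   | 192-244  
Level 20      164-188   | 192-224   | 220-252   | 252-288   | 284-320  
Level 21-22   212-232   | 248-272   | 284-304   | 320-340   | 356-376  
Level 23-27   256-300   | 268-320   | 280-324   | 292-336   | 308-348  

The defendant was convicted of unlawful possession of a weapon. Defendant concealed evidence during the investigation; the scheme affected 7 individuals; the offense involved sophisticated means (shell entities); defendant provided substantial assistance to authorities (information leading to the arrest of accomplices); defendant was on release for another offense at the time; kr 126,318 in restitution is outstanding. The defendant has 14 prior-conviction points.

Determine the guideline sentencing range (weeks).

Base offense level for unlawful possession of a weapon: 25.
A2 applies: 25 + 1 = 26.
A3 applies: 26 + 4 = 30.
A4 applies: 30 + 3 = 33.
A5 applies: 33 − 3 = 30.
A6 does not apply.
A7 applies (level before this adjustment is 30 ≥ 15, so +4): 30 + 4 = 34.
A8 applies: 34 + 3 = 37.
Level 37 exceeds the maximum of 27; capped at 27.
Final offense level: 27.
Criminal history: 14 prior points → Category 5 (11+).
Level 27 falls in the 23-27 band.
Grid: Level 23-27 × Category 5 = 308-348 weeks.

308-348 weeks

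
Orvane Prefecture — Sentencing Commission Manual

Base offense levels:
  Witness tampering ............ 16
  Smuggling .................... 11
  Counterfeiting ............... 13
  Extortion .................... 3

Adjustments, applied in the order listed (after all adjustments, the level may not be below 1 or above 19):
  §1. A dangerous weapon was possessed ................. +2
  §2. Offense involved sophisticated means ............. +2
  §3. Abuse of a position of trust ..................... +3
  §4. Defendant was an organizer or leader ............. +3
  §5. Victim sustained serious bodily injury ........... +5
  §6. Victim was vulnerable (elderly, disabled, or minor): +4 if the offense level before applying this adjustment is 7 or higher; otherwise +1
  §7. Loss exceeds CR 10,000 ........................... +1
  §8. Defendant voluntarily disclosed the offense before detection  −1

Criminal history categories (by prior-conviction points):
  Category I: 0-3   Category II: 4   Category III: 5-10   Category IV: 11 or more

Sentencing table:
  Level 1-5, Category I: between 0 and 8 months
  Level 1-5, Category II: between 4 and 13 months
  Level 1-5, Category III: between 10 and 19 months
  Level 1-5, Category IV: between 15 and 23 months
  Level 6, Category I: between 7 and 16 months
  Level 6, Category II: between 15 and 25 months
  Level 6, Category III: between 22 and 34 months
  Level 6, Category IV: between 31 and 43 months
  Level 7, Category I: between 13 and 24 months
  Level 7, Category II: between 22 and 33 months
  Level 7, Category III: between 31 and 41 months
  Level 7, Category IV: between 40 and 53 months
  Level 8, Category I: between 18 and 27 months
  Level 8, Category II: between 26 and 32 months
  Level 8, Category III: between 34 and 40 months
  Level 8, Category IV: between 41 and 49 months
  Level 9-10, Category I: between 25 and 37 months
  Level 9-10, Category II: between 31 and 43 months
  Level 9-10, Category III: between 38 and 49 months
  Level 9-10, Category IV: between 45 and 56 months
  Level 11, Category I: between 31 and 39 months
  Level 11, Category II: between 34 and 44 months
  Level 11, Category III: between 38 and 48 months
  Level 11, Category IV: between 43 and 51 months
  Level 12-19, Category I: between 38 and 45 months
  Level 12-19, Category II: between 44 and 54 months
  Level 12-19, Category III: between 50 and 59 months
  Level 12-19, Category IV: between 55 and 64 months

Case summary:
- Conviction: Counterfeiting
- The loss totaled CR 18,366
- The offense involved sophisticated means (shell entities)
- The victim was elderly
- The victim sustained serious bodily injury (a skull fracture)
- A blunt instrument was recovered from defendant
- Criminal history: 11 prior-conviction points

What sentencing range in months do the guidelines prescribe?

55-64 months

Base offense level for counterfeiting: 13.
§1 applies: 13 + 2 = 15.
§2 applies: 15 + 2 = 17.
§3 does not apply.
§4 does not apply.
§5 applies: 17 + 5 = 22.
§6 applies (level before this adjustment is 22 ≥ 7, so +4): 22 + 4 = 26.
§7 applies: 26 + 1 = 27.
§8 does not apply.
Level 27 exceeds the maximum of 19; capped at 19.
Final offense level: 19.
Criminal history: 11 prior points → Category IV (11+).
Level 19 falls in the 12-19 band.
Grid: Level 12-19 × Category IV = 55-64 months.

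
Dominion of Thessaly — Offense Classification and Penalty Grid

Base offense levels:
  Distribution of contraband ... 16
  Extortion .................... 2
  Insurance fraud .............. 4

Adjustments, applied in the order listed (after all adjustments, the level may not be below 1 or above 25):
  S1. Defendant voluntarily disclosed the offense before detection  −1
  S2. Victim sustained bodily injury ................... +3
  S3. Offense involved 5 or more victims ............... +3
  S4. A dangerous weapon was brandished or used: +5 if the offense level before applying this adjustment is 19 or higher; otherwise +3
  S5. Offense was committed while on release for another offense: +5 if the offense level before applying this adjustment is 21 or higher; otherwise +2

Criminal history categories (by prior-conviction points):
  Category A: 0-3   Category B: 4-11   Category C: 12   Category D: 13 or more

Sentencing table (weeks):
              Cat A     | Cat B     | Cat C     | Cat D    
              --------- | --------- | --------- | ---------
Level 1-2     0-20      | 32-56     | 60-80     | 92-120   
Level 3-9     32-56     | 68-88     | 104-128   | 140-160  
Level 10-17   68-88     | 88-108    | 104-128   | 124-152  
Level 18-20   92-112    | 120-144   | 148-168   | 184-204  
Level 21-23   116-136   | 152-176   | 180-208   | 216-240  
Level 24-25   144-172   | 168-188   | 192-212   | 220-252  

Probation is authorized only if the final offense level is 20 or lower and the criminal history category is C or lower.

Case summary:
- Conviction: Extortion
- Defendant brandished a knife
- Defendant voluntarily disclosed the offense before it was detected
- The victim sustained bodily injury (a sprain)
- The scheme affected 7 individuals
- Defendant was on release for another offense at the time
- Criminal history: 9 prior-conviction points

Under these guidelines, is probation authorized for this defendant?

Base offense level for extortion: 2.
S1 applies: 2 − 1 = 1.
S2 applies: 1 + 3 = 4.
S3 applies: 4 + 3 = 7.
S4 applies (level before this adjustment is 7 < 19, so +3): 7 + 3 = 10.
S5 applies (level before this adjustment is 10 < 21, so +2): 10 + 2 = 12.
Final offense level: 12.
Criminal history: 9 prior points → Category B (4-11).
Level 12 falls in the 10-17 band.
Grid: Level 10-17 × Category B = 88-108 weeks.
Probation check: level 12 ≤ 20 and category B ≤ C → eligible.

Yes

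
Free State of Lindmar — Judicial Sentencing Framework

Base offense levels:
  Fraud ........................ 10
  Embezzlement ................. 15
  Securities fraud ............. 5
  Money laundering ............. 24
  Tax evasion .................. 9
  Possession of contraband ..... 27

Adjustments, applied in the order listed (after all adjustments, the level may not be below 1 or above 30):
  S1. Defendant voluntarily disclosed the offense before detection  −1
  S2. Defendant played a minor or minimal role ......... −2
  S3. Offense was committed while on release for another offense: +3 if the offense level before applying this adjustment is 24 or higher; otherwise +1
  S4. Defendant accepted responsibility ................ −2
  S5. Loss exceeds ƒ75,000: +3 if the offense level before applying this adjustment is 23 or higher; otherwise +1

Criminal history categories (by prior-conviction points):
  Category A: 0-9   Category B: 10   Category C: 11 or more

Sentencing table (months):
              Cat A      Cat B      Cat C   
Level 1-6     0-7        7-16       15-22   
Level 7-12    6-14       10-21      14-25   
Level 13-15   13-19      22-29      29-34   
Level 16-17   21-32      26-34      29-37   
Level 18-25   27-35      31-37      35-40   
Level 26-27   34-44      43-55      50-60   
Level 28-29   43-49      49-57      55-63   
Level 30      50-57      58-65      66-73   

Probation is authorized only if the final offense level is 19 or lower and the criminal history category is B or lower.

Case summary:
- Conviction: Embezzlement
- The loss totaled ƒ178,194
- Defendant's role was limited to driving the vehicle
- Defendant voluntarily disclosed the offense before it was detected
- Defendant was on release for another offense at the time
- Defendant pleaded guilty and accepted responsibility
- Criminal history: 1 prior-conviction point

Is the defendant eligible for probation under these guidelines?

Base offense level for embezzlement: 15.
S1 applies: 15 − 1 = 14.
S2 applies: 14 − 2 = 12.
S3 applies (level before this adjustment is 12 < 24, so +1): 12 + 1 = 13.
S4 applies: 13 − 2 = 11.
S5 applies (level before this adjustment is 11 < 23, so +1): 11 + 1 = 12.
Final offense level: 12.
Criminal history: 1 prior point → Category A (0-9).
Level 12 falls in the 7-12 band.
Grid: Level 7-12 × Category A = 6-14 months.
Probation check: level 12 ≤ 19 and category A ≤ B → eligible.

Yes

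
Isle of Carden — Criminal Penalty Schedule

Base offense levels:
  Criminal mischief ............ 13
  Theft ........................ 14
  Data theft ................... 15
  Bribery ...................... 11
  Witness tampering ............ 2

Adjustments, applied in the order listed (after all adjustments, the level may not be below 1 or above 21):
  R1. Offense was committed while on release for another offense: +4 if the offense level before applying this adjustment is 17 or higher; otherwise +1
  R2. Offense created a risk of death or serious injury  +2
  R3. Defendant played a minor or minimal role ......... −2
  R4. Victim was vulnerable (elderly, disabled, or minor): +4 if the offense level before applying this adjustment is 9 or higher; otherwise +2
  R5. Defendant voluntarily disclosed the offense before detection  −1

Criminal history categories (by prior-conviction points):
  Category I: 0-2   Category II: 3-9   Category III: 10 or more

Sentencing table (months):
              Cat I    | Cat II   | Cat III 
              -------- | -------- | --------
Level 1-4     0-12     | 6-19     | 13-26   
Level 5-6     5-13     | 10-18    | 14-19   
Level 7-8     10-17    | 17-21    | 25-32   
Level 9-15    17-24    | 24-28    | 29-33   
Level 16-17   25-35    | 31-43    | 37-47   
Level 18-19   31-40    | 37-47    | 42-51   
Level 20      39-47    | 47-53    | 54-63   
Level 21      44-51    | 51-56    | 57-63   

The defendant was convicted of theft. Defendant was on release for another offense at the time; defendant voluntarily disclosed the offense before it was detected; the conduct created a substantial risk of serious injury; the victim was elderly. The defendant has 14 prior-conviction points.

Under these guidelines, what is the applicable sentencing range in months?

Base offense level for theft: 14.
R1 applies (level before this adjustment is 14 < 17, so +1): 14 + 1 = 15.
R2 applies: 15 + 2 = 17.
R4 applies (level before this adjustment is 17 ≥ 9, so +4): 17 + 4 = 21.
R5 applies: 21 − 1 = 20.
Final offense level: 20.
Criminal history: 14 prior points → Category III (10+).
Level 20 falls in the 20 band.
Grid: Level 20 × Category III = 54-63 months.

54-63 months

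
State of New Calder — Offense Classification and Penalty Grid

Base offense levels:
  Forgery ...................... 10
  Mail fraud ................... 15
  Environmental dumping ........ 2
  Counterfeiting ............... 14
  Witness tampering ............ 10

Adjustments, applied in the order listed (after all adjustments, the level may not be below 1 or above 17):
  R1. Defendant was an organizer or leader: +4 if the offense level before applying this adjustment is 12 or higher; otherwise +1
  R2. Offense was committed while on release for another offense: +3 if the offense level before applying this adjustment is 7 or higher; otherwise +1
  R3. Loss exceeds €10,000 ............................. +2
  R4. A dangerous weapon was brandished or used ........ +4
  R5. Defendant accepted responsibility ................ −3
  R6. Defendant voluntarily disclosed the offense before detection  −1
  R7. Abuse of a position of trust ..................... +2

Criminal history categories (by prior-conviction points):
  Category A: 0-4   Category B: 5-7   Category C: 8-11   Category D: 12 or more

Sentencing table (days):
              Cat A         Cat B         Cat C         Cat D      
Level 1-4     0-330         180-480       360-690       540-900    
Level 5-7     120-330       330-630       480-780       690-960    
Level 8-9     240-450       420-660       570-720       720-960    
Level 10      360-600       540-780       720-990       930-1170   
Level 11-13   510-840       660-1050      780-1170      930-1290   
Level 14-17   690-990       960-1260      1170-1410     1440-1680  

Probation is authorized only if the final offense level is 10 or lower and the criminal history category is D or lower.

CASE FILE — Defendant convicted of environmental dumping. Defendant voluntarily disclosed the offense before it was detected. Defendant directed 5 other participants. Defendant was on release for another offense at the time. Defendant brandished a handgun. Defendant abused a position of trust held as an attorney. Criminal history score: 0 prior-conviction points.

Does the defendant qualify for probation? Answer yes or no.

Base offense level for environmental dumping: 2.
R1 applies (level before this adjustment is 2 < 12, so +1): 2 + 1 = 3.
R2 applies (level before this adjustment is 3 < 7, so +1): 3 + 1 = 4.
R4 applies: 4 + 4 = 8.
R6 applies: 8 − 1 = 7.
R7 applies: 7 + 2 = 9.
Final offense level: 9.
Criminal history: 0 prior points → Category A (0-4).
Level 9 falls in the 8-9 band.
Grid: Level 8-9 × Category A = 240-450 days.
Probation check: level 9 ≤ 10 and category A ≤ D → eligible.

Yes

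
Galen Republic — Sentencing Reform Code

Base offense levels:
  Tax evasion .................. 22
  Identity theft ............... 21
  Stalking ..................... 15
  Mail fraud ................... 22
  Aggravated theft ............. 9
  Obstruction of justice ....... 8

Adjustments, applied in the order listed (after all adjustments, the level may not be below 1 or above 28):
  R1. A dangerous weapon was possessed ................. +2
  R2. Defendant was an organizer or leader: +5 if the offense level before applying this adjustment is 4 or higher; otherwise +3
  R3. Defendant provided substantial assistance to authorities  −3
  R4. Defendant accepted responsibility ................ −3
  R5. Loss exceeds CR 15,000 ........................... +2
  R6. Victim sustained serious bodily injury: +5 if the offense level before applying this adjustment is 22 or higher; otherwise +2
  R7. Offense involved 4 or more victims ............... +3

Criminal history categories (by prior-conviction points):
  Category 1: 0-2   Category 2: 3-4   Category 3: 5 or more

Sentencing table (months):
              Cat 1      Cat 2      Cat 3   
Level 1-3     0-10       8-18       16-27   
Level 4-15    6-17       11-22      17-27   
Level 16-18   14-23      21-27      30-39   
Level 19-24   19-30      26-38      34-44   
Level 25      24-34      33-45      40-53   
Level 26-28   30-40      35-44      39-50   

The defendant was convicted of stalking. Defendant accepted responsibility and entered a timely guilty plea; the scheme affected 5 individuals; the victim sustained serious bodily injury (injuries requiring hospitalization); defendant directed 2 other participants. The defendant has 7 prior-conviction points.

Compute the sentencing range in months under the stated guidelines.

34-44 months

Base offense level for stalking: 15.
R1 does not apply.
R2 applies (level before this adjustment is 15 ≥ 4, so +5): 15 + 5 = 20.
R3 does not apply.
R4 applies: 20 − 3 = 17.
R6 applies (level before this adjustment is 17 < 22, so +2): 17 + 2 = 19.
R7 applies: 19 + 3 = 22.
Final offense level: 22.
Criminal history: 7 prior points → Category 3 (5+).
Level 22 falls in the 19-24 band.
Grid: Level 19-24 × Category 3 = 34-44 months.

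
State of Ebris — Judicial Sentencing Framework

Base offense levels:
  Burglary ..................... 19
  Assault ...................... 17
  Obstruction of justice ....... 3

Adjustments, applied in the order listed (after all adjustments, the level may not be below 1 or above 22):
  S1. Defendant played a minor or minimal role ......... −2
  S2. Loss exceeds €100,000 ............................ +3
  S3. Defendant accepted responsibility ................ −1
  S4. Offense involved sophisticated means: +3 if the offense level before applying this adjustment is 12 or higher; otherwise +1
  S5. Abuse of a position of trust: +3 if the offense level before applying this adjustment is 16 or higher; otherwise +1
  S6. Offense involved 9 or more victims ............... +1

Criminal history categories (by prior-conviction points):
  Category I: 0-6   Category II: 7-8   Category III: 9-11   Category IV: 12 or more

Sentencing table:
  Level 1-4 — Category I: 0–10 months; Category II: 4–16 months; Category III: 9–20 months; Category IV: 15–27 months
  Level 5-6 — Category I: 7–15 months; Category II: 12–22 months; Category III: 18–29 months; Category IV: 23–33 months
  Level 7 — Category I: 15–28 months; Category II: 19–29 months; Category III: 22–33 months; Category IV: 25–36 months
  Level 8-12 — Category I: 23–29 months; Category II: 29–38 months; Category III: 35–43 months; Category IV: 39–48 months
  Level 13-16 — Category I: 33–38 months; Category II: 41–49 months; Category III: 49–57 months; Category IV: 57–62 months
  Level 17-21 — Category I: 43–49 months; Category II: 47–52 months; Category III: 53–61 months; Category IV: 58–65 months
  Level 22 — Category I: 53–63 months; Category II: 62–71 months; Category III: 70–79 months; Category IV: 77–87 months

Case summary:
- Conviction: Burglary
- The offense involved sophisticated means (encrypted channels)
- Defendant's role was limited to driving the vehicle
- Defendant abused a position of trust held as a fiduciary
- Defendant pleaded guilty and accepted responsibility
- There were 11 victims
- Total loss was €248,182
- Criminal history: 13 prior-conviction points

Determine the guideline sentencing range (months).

77-87 months

Base offense level for burglary: 19.
S1 applies: 19 − 2 = 17.
S2 applies: 17 + 3 = 20.
S3 applies: 20 − 1 = 19.
S4 applies (level before this adjustment is 19 ≥ 12, so +3): 19 + 3 = 22.
S5 applies (level before this adjustment is 22 ≥ 16, so +3): 22 + 3 = 25.
S6 applies: 25 + 1 = 26.
Level 26 exceeds the maximum of 22; capped at 22.
Final offense level: 22.
Criminal history: 13 prior points → Category IV (12+).
Level 22 falls in the 22 band.
Grid: Level 22 × Category IV = 77-87 months.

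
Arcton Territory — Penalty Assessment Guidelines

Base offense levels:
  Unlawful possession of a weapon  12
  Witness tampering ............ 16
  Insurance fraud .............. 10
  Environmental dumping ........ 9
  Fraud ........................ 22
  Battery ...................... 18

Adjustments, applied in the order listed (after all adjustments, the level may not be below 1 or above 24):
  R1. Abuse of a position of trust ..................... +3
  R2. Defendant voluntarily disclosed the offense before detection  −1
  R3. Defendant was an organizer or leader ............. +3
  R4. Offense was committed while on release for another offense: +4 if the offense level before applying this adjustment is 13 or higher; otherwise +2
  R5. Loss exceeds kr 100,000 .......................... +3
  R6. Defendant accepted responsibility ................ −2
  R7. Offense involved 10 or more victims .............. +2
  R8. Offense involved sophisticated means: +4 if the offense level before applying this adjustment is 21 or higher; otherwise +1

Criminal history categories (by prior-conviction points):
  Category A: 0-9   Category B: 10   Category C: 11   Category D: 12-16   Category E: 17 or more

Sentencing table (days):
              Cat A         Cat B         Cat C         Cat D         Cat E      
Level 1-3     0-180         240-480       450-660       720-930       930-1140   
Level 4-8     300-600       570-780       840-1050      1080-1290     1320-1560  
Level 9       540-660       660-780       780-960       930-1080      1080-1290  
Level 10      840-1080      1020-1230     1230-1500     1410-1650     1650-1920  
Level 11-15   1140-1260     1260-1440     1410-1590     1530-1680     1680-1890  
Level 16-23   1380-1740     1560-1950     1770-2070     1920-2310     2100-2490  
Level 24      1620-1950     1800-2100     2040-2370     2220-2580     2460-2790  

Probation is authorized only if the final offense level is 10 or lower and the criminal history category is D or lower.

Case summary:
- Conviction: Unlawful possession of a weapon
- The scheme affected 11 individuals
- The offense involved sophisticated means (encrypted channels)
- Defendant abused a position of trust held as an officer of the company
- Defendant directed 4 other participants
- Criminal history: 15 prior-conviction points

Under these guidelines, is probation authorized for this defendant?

Base offense level for unlawful possession of a weapon: 12.
R1 applies: 12 + 3 = 15.
R3 applies: 15 + 3 = 18.
R4 does not apply.
R6 does not apply.
R7 applies: 18 + 2 = 20.
R8 applies (level before this adjustment is 20 < 21, so +1): 20 + 1 = 21.
Final offense level: 21.
Criminal history: 15 prior points → Category D (12-16).
Level 21 falls in the 16-23 band.
Grid: Level 16-23 × Category D = 1920-2310 days.
Probation check: level 21 > 10 and category D ≤ D → not eligible.

No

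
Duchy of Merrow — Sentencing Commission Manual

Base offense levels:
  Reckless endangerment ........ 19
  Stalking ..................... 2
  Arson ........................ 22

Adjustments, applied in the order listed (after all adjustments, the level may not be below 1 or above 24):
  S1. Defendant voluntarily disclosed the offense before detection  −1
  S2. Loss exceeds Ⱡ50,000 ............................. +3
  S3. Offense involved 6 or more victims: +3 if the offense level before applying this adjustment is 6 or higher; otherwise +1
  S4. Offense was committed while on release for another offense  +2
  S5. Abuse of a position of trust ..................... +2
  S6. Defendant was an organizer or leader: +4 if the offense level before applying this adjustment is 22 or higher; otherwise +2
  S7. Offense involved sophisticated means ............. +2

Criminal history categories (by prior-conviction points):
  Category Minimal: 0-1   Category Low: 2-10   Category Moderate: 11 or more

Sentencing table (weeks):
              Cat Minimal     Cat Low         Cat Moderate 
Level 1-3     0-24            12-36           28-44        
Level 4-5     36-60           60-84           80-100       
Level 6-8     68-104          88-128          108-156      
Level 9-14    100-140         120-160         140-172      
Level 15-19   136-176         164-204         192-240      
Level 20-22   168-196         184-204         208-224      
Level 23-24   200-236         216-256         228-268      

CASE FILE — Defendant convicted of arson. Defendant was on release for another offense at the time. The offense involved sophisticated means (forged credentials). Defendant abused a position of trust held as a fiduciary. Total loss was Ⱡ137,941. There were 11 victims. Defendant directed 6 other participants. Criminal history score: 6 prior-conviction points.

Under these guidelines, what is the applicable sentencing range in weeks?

Base offense level for arson: 22.
S1 does not apply.
S2 applies: 22 + 3 = 25.
S3 applies (level before this adjustment is 25 ≥ 6, so +3): 25 + 3 = 28.
S4 applies: 28 + 2 = 30.
S5 applies: 30 + 2 = 32.
S6 applies (level before this adjustment is 32 ≥ 22, so +4): 32 + 4 = 36.
S7 applies: 36 + 2 = 38.
Level 38 exceeds the maximum of 24; capped at 24.
Final offense level: 24.
Criminal history: 6 prior points → Category Low (2-10).
Level 24 falls in the 23-24 band.
Grid: Level 23-24 × Category Low = 216-256 weeks.

216-256 weeks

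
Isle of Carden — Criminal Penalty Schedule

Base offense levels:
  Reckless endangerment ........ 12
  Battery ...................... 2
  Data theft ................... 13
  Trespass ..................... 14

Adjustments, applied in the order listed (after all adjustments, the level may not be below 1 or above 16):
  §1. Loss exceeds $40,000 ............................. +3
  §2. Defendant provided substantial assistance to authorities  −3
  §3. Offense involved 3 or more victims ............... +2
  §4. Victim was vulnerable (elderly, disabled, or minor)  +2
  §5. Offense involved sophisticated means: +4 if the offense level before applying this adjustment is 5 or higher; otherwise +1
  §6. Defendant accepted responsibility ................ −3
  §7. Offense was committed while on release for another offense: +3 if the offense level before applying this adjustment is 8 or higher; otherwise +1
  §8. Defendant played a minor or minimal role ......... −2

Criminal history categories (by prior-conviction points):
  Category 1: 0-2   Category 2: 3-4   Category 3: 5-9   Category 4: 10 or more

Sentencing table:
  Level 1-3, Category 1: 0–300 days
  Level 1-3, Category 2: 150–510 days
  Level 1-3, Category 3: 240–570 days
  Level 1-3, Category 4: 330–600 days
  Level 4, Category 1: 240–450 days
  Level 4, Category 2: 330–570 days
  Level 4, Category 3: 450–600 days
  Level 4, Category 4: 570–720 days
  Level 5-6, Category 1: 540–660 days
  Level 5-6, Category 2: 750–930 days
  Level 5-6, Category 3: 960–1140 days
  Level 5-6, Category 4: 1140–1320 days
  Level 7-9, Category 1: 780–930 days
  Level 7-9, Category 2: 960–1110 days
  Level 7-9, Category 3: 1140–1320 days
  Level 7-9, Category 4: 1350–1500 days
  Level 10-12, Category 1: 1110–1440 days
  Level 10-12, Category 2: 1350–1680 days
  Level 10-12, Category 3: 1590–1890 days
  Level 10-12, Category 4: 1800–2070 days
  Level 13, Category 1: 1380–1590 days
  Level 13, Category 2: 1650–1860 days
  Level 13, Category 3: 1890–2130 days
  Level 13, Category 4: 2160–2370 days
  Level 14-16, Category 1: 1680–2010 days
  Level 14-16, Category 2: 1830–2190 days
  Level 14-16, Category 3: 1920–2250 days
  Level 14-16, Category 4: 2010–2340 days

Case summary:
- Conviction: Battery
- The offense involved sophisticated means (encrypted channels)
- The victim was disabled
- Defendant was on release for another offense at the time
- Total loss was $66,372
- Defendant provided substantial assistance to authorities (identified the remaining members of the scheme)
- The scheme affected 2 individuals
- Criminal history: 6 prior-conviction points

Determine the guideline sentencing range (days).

Base offense level for battery: 2.
§1 applies: 2 + 3 = 5.
§2 applies: 5 − 3 = 2.
§4 applies: 2 + 2 = 4.
§5 applies (level before this adjustment is 4 < 5, so +1): 4 + 1 = 5.
§6 does not apply.
§7 applies (level before this adjustment is 5 < 8, so +1): 5 + 1 = 6.
§8 does not apply.
Final offense level: 6.
Criminal history: 6 prior points → Category 3 (5-9).
Level 6 falls in the 5-6 band.
Grid: Level 5-6 × Category 3 = 960-1140 days.

960-1140 days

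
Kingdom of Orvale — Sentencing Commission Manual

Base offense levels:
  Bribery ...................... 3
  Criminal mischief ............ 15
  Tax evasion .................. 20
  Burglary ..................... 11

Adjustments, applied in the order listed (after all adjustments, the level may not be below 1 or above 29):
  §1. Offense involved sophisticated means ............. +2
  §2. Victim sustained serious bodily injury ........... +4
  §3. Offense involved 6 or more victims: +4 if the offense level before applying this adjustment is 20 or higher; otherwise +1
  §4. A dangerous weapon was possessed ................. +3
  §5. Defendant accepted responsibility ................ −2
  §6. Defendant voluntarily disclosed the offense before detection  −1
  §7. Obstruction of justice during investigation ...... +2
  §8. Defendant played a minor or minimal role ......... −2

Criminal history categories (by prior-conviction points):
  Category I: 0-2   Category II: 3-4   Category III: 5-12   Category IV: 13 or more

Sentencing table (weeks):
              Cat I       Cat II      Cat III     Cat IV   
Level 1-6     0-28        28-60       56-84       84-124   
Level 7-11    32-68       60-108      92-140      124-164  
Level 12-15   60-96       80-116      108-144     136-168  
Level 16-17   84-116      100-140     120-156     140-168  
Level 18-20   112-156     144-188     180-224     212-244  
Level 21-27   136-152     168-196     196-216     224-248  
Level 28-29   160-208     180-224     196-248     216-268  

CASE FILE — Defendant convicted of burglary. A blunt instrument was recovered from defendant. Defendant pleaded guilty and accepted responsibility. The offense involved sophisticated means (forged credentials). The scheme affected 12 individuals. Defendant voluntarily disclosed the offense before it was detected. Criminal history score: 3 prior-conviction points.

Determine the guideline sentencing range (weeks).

Base offense level for burglary: 11.
§1 applies: 11 + 2 = 13.
§3 applies (level before this adjustment is 13 < 20, so +1): 13 + 1 = 14.
§4 applies: 14 + 3 = 17.
§5 applies: 17 − 2 = 15.
§6 applies: 15 − 1 = 14.
§8 does not apply.
Final offense level: 14.
Criminal history: 3 prior points → Category II (3-4).
Level 14 falls in the 12-15 band.
Grid: Level 12-15 × Category II = 80-116 weeks.

80-116 weeks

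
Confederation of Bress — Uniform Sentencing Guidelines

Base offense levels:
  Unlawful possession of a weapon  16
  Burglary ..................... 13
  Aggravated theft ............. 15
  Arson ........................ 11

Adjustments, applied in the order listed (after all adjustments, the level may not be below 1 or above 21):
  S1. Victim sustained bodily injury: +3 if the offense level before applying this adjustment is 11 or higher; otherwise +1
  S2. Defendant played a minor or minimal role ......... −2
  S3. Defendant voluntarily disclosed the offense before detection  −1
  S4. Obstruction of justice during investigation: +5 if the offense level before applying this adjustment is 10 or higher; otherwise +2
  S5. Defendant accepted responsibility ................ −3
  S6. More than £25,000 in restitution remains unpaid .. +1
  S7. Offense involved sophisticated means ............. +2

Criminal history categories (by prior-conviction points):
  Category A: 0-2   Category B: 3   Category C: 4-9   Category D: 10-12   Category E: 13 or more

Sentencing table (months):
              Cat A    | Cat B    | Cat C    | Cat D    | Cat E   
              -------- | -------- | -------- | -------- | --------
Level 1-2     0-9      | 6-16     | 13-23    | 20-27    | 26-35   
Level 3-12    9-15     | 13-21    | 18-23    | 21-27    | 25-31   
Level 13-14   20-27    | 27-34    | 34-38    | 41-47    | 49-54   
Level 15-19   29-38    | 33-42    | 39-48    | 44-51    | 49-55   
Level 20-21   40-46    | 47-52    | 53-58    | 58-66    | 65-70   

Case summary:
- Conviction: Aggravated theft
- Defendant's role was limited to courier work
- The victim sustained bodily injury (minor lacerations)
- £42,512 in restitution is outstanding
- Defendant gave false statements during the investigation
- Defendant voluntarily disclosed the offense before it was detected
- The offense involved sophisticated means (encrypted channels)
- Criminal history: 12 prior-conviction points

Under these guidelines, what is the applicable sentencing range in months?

Base offense level for aggravated theft: 15.
S1 applies (level before this adjustment is 15 ≥ 11, so +3): 15 + 3 = 18.
S2 applies: 18 − 2 = 16.
S3 applies: 16 − 1 = 15.
S4 applies (level before this adjustment is 15 ≥ 10, so +5): 15 + 5 = 20.
S6 applies: 20 + 1 = 21.
S7 applies: 21 + 2 = 23.
Level 23 exceeds the maximum of 21; capped at 21.
Final offense level: 21.
Criminal history: 12 prior points → Category D (10-12).
Level 21 falls in the 20-21 band.
Grid: Level 20-21 × Category D = 58-66 months.

58-66 months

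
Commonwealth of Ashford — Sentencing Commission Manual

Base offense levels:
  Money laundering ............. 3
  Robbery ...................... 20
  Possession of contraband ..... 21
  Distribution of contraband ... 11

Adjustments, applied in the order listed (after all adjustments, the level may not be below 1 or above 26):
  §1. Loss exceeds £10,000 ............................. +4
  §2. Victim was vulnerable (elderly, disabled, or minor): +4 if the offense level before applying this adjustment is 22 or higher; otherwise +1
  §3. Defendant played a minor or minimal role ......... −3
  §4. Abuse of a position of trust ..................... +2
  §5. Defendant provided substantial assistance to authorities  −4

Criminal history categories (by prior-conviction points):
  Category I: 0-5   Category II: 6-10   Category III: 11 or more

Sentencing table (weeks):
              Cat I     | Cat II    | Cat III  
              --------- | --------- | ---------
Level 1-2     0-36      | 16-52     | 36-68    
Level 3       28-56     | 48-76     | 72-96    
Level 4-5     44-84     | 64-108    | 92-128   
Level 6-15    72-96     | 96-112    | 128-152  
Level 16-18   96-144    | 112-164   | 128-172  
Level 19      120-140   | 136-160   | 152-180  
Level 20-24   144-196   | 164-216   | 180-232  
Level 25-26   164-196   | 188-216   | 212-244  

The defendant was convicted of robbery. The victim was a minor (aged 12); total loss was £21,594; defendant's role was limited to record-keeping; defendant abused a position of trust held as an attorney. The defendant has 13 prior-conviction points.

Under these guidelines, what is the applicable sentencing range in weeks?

212-244 weeks

Base offense level for robbery: 20.
§1 applies: 20 + 4 = 24.
§2 applies (level before this adjustment is 24 ≥ 22, so +4): 24 + 4 = 28.
§3 applies: 28 − 3 = 25.
§4 applies: 25 + 2 = 27.
§5 does not apply.
Level 27 exceeds the maximum of 26; capped at 26.
Final offense level: 26.
Criminal history: 13 prior points → Category III (11+).
Level 26 falls in the 25-26 band.
Grid: Level 25-26 × Category III = 212-244 weeks.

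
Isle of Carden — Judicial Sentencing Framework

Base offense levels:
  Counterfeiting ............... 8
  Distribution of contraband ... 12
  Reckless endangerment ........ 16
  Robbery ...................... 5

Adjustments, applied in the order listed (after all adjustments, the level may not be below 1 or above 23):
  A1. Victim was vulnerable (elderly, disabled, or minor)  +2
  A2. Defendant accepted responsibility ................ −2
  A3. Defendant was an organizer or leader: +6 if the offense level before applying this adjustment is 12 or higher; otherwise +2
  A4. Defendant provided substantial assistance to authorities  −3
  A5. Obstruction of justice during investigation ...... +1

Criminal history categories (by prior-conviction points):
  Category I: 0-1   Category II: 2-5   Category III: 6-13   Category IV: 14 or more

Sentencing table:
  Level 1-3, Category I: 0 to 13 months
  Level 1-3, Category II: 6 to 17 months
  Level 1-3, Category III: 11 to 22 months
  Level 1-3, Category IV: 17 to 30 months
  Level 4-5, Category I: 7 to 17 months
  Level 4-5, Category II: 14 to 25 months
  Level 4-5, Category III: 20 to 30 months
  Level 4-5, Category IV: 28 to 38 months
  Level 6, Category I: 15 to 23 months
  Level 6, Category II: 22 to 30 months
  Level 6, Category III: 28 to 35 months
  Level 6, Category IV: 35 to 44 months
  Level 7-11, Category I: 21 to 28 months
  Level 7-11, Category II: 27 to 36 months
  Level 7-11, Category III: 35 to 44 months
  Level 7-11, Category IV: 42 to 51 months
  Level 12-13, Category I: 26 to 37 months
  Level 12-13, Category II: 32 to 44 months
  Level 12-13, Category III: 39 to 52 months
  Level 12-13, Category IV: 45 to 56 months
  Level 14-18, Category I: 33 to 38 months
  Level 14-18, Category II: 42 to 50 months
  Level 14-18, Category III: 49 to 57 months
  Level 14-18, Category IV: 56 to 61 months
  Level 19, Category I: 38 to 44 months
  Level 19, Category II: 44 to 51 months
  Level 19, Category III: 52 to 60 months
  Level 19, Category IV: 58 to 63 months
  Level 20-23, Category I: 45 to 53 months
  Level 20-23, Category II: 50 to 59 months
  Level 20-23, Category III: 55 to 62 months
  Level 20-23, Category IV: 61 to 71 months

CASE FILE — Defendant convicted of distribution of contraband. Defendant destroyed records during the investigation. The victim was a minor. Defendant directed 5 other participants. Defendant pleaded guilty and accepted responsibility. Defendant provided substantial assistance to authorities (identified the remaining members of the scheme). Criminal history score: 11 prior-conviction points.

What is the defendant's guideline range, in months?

49-57 months

Base offense level for distribution of contraband: 12.
A1 applies: 12 + 2 = 14.
A2 applies: 14 − 2 = 12.
A3 applies (level before this adjustment is 12 ≥ 12, so +6): 12 + 6 = 18.
A4 applies: 18 − 3 = 15.
A5 applies: 15 + 1 = 16.
Final offense level: 16.
Criminal history: 11 prior points → Category III (6-13).
Level 16 falls in the 14-18 band.
Grid: Level 14-18 × Category III = 49-57 months.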